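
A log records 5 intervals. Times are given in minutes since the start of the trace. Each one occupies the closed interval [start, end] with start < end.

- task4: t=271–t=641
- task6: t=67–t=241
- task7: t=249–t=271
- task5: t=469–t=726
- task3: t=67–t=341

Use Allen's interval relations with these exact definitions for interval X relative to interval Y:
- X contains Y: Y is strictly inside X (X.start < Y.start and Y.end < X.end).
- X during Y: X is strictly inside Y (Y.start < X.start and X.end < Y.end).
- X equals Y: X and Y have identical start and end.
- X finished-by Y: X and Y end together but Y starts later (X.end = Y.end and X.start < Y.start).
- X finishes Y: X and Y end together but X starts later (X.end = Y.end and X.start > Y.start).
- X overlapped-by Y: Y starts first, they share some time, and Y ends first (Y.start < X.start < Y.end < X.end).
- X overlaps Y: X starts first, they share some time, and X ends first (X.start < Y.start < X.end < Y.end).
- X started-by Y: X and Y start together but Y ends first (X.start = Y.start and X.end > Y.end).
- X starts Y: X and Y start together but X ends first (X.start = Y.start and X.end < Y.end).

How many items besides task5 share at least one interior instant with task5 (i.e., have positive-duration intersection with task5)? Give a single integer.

Target task5 = [t=469, t=726].
task3 [t=67, t=341] → before → no.
task4 [t=271, t=641] → overlaps → counts.
task6 [t=67, t=241] → before → no.
task7 [t=249, t=271] → before → no.
Total: 1.

1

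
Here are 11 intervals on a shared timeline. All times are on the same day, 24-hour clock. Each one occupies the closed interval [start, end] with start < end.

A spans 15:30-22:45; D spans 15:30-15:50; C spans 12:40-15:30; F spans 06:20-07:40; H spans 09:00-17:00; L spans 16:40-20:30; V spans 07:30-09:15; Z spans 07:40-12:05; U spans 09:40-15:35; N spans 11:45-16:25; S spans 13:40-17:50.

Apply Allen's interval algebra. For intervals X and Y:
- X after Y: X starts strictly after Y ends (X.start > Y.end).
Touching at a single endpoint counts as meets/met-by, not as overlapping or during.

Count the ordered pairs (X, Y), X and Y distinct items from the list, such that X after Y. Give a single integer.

Checking all 110 ordered pairs for relation 'after'; matching pairs in alphabetical order:
(A, F): A after F ✓
(A, V): A after V ✓
(A, Z): A after Z ✓
(C, F): C after F ✓
(C, V): C after V ✓
(C, Z): C after Z ✓
(D, F): D after F ✓
(D, V): D after V ✓
(D, Z): D after Z ✓
(H, F): H after F ✓
(L, C): L after C ✓
(L, D): L after D ✓
(L, F): L after F ✓
(L, N): L after N ✓
(L, U): L after U ✓
(L, V): L after V ✓
(L, Z): L after Z ✓
(N, F): N after F ✓
(N, V): N after V ✓
(S, F): S after F ✓
(S, V): S after V ✓
(S, Z): S after Z ✓
(U, F): U after F ✓
(U, V): U after V ✓
Count: 24.

24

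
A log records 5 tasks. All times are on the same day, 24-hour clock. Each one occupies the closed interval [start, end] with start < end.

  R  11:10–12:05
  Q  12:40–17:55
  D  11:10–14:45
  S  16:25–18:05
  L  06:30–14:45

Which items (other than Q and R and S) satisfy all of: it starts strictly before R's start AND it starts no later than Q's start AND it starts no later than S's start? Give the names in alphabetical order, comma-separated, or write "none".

L

Conditions: its start is strictly before R's start (X.start < 11:10) AND its start is no later than Q's start (X.start <= 12:40) AND its start is no later than S's start (X.start <= 16:25).
D: start 11:10 < 11:10? ✗; start 11:10 <= 12:40? ✓; start 11:10 <= 16:25? ✓ → no.
L: start 06:30 < 11:10? ✓; start 06:30 <= 12:40? ✓; start 06:30 <= 16:25? ✓ → yes.
Result: L.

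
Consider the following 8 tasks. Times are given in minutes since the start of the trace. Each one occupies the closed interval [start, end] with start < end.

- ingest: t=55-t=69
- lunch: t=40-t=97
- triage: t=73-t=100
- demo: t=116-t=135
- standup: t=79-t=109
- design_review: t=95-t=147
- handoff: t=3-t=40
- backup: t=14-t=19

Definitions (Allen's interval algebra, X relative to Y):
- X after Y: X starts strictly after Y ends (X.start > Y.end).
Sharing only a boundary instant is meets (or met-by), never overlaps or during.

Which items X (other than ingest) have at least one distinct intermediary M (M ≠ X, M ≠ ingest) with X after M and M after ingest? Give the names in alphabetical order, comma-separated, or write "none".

Target ingest = [t=55, t=69].
Intermediaries M with M after ingest: demo, design_review, standup, triage.
Via demo — items with X after demo: none.
Via design_review — items with X after design_review: none.
Via standup — items with X after standup: demo.
Via triage — items with X after triage: demo.
Union: demo.

demo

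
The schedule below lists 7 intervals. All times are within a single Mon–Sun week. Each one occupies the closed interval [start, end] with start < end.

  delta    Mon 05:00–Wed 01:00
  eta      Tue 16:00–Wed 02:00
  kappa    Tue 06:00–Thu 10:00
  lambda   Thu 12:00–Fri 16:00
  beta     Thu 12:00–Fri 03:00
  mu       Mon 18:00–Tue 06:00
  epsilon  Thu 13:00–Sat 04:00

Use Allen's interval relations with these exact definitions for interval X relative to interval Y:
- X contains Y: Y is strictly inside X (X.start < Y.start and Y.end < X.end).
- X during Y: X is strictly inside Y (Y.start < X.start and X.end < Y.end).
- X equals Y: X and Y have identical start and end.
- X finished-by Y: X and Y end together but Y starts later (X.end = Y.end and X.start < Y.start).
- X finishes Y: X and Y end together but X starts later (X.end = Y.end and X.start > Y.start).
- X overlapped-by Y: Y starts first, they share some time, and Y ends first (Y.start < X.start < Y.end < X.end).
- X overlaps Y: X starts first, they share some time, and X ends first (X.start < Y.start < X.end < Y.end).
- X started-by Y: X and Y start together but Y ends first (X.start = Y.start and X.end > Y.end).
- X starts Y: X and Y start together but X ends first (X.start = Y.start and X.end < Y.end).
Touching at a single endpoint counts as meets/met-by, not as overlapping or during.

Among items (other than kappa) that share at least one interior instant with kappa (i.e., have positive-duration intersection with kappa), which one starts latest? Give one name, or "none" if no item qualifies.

Target kappa = [Tue 06:00, Thu 10:00].
beta [Thu 12:00, Fri 03:00] → after → excluded.
delta [Mon 05:00, Wed 01:00] → overlaps → candidate.
epsilon [Thu 13:00, Sat 04:00] → after → excluded.
eta [Tue 16:00, Wed 02:00] → during → candidate.
lambda [Thu 12:00, Fri 16:00] → after → excluded.
mu [Mon 18:00, Tue 06:00] → meets → excluded.
Among candidates, latest start is Tue 16:00 → eta.

eta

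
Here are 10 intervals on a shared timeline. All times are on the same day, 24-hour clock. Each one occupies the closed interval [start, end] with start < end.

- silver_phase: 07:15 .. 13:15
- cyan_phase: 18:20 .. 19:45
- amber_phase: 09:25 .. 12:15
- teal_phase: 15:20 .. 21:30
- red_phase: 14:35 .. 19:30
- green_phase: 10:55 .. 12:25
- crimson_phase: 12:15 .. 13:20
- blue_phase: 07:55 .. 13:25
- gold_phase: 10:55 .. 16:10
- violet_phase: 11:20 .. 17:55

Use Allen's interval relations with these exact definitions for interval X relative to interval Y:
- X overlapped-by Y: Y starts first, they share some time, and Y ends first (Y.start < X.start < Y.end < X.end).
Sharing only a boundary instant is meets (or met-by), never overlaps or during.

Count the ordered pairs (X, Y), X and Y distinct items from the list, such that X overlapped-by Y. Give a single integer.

18

Checking all 90 ordered pairs for relation 'overlapped-by'; matching pairs in alphabetical order:
(blue_phase, silver_phase): blue_phase overlapped-by silver_phase ✓
(crimson_phase, green_phase): crimson_phase overlapped-by green_phase ✓
(crimson_phase, silver_phase): crimson_phase overlapped-by silver_phase ✓
(cyan_phase, red_phase): cyan_phase overlapped-by red_phase ✓
(gold_phase, amber_phase): gold_phase overlapped-by amber_phase ✓
(gold_phase, blue_phase): gold_phase overlapped-by blue_phase ✓
(gold_phase, silver_phase): gold_phase overlapped-by silver_phase ✓
(green_phase, amber_phase): green_phase overlapped-by amber_phase ✓
(red_phase, gold_phase): red_phase overlapped-by gold_phase ✓
(red_phase, violet_phase): red_phase overlapped-by violet_phase ✓
(teal_phase, gold_phase): teal_phase overlapped-by gold_phase ✓
(teal_phase, red_phase): teal_phase overlapped-by red_phase ✓
(teal_phase, violet_phase): teal_phase overlapped-by violet_phase ✓
(violet_phase, amber_phase): violet_phase overlapped-by amber_phase ✓
(violet_phase, blue_phase): violet_phase overlapped-by blue_phase ✓
(violet_phase, gold_phase): violet_phase overlapped-by gold_phase ✓
(violet_phase, green_phase): violet_phase overlapped-by green_phase ✓
(violet_phase, silver_phase): violet_phase overlapped-by silver_phase ✓
Count: 18.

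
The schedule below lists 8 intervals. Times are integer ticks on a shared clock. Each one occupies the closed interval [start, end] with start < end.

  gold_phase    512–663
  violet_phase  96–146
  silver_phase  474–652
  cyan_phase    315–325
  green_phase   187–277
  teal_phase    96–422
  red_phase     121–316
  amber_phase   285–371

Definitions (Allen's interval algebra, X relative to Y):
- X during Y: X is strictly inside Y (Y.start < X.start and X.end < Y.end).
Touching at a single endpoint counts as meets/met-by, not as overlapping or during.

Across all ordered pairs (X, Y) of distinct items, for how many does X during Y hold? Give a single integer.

Checking all 56 ordered pairs for relation 'during'; matching pairs in alphabetical order:
(amber_phase, teal_phase): amber_phase during teal_phase ✓
(cyan_phase, amber_phase): cyan_phase during amber_phase ✓
(cyan_phase, teal_phase): cyan_phase during teal_phase ✓
(green_phase, red_phase): green_phase during red_phase ✓
(green_phase, teal_phase): green_phase during teal_phase ✓
(red_phase, teal_phase): red_phase during teal_phase ✓
Count: 6.

6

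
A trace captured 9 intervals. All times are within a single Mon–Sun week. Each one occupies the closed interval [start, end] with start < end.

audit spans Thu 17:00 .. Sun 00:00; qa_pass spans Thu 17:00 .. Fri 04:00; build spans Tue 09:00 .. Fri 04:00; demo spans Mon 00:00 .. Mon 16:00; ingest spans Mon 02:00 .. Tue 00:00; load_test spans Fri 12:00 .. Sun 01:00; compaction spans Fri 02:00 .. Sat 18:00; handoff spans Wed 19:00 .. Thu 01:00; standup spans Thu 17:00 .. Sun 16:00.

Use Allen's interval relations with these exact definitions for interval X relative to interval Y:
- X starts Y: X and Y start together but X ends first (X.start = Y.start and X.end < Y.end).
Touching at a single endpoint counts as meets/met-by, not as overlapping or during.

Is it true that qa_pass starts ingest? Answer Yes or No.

qa_pass = [Thu 17:00, Fri 04:00], ingest = [Mon 02:00, Tue 00:00].
Actual relation of qa_pass to ingest: after.
Asked whether 'starts' holds → No.

No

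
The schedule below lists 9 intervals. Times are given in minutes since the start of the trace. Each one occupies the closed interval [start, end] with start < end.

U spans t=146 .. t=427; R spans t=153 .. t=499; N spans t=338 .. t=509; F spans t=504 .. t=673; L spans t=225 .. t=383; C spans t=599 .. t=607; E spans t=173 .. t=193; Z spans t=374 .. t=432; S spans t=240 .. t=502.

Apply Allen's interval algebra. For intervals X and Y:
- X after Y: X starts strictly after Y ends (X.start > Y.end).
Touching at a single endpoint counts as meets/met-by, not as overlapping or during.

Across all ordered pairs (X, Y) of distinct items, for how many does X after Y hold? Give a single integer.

Checking all 72 ordered pairs for relation 'after'; matching pairs in alphabetical order:
(C, E): C after E ✓
(C, L): C after L ✓
(C, N): C after N ✓
(C, R): C after R ✓
(C, S): C after S ✓
(C, U): C after U ✓
(C, Z): C after Z ✓
(F, E): F after E ✓
(F, L): F after L ✓
(F, R): F after R ✓
(F, S): F after S ✓
(F, U): F after U ✓
(F, Z): F after Z ✓
(L, E): L after E ✓
(N, E): N after E ✓
(S, E): S after E ✓
(Z, E): Z after E ✓
Count: 17.

17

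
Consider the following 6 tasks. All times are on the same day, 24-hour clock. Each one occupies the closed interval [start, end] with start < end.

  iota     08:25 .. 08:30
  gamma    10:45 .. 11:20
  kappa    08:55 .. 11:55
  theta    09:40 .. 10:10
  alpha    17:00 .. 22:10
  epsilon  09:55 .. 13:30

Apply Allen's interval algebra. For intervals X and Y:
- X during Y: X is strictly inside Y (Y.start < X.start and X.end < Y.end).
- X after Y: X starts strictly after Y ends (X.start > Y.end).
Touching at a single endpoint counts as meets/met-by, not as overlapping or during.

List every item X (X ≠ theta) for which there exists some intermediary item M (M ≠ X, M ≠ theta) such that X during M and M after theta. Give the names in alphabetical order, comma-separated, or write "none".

none

Target theta = [09:40, 10:10].
Intermediaries M with M after theta: alpha, gamma.
Via alpha — items with X during alpha: none.
Via gamma — items with X during gamma: none.
Union: none.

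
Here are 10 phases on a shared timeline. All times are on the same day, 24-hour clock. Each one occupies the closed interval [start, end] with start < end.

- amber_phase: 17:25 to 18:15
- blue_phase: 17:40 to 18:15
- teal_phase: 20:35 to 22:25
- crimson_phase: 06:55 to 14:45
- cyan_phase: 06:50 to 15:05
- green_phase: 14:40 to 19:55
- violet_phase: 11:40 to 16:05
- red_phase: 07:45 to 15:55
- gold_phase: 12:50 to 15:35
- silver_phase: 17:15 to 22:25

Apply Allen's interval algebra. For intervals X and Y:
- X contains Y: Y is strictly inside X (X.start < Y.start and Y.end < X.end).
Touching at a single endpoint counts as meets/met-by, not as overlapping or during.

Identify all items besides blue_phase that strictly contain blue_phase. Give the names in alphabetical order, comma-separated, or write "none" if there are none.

green_phase, silver_phase

Target blue_phase = [17:40, 18:15].
amber_phase [17:25, 18:15] → finished-by → no.
crimson_phase [06:55, 14:45] → before → no.
cyan_phase [06:50, 15:05] → before → no.
gold_phase [12:50, 15:35] → before → no.
green_phase [14:40, 19:55] → contains → yes.
red_phase [07:45, 15:55] → before → no.
silver_phase [17:15, 22:25] → contains → yes.
teal_phase [20:35, 22:25] → after → no.
violet_phase [11:40, 16:05] → before → no.
Result: green_phase, silver_phase.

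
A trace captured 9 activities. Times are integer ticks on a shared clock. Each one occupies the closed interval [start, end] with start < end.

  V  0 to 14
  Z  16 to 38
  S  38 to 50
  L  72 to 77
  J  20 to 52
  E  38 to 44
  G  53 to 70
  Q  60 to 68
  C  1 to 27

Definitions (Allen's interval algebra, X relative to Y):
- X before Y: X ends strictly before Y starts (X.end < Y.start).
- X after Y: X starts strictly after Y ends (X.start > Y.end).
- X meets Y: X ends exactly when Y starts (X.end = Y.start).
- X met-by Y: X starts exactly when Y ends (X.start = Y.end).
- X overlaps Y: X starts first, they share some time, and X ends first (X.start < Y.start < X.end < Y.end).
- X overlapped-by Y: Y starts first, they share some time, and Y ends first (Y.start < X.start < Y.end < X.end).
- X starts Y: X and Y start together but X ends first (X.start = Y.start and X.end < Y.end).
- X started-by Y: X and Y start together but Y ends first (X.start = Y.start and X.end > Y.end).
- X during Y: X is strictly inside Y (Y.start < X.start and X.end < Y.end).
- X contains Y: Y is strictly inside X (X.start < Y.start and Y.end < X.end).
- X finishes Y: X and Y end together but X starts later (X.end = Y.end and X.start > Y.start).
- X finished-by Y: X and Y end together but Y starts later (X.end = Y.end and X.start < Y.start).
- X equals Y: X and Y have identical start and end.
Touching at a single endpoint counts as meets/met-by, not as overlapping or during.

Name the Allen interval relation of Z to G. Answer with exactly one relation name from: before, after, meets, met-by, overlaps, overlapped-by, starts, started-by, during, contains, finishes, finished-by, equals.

before

Z = [16, 38]; G = [53, 70].
Compare endpoints: Z.start < G.start, Z.start < G.end, Z.end < G.start, Z.end < G.end.
That pattern is 'before'.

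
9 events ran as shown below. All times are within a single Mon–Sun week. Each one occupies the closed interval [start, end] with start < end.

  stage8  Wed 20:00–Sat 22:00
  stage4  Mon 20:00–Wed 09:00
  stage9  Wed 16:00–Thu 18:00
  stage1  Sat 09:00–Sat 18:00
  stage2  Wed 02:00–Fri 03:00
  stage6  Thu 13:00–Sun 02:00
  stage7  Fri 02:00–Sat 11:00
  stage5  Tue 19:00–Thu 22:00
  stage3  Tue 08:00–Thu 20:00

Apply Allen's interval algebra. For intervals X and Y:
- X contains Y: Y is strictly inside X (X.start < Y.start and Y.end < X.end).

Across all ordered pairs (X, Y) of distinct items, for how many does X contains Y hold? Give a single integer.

Checking all 72 ordered pairs for relation 'contains'; matching pairs in alphabetical order:
(stage2, stage9): stage2 contains stage9 ✓
(stage3, stage9): stage3 contains stage9 ✓
(stage5, stage9): stage5 contains stage9 ✓
(stage6, stage1): stage6 contains stage1 ✓
(stage6, stage7): stage6 contains stage7 ✓
(stage8, stage1): stage8 contains stage1 ✓
(stage8, stage7): stage8 contains stage7 ✓
Count: 7.

7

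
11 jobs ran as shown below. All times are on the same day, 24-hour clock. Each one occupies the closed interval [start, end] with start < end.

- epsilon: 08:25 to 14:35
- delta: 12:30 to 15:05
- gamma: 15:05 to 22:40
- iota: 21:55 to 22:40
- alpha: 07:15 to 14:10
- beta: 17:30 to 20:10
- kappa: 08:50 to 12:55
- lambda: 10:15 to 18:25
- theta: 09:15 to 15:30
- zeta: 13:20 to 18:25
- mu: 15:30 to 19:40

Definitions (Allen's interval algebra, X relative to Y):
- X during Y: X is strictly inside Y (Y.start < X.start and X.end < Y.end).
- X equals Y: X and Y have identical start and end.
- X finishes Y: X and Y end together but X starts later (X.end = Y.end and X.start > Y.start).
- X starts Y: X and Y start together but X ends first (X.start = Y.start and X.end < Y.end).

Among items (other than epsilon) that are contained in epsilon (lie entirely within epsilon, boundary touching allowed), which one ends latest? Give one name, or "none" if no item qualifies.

kappa

Target epsilon = [08:25, 14:35].
alpha [07:15, 14:10] → overlaps → excluded.
beta [17:30, 20:10] → after → excluded.
delta [12:30, 15:05] → overlapped-by → excluded.
gamma [15:05, 22:40] → after → excluded.
iota [21:55, 22:40] → after → excluded.
kappa [08:50, 12:55] → during → candidate.
lambda [10:15, 18:25] → overlapped-by → excluded.
mu [15:30, 19:40] → after → excluded.
theta [09:15, 15:30] → overlapped-by → excluded.
zeta [13:20, 18:25] → overlapped-by → excluded.
Among candidates, latest end is 12:55 → kappa.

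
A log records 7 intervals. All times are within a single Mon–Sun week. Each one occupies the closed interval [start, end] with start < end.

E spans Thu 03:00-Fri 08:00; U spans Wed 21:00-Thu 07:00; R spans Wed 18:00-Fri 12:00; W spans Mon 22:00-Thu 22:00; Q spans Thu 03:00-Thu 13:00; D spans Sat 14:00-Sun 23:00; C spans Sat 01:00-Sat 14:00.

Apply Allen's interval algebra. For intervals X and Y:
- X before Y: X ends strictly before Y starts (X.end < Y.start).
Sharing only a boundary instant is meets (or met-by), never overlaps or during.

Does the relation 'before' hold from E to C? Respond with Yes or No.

E = [Thu 03:00, Fri 08:00], C = [Sat 01:00, Sat 14:00].
Actual relation of E to C: before.
Asked whether 'before' holds → Yes.

Yes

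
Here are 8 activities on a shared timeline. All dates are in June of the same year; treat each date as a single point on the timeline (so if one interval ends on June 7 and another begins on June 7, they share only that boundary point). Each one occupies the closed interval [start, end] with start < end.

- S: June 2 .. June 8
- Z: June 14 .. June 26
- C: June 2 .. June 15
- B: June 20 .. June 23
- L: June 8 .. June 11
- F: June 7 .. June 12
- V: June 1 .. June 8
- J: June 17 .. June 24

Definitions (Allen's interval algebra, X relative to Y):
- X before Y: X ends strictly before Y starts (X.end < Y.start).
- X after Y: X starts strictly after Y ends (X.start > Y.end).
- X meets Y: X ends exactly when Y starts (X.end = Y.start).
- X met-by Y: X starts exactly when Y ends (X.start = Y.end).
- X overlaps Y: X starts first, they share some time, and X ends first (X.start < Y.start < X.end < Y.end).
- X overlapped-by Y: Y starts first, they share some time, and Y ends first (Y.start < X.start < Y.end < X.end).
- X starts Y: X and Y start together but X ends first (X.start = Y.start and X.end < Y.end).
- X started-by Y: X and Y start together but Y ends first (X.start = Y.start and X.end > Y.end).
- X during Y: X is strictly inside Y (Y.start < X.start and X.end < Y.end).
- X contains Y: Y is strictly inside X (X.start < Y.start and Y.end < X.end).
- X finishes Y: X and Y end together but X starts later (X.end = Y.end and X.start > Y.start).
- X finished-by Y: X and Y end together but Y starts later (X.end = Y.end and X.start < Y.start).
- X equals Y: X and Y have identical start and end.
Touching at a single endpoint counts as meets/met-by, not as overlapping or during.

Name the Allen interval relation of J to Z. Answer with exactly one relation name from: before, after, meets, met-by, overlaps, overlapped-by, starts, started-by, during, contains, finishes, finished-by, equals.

J = [June 17, June 24]; Z = [June 14, June 26].
Compare endpoints: J.start > Z.start, J.start < Z.end, J.end > Z.start, J.end < Z.end.
That pattern is 'during'.

during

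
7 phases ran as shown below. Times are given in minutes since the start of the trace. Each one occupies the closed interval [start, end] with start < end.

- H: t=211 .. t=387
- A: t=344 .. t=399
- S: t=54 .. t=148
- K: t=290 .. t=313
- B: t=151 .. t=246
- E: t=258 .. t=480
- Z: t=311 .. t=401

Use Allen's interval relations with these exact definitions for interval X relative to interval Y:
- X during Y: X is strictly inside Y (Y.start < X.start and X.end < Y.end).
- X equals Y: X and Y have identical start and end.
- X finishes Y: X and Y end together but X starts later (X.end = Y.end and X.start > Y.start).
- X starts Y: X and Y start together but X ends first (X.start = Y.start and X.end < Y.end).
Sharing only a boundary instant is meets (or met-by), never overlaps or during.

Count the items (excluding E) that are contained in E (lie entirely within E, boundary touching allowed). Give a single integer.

3

Target E = [t=258, t=480].
A [t=344, t=399] → during → counts.
B [t=151, t=246] → before → no.
H [t=211, t=387] → overlaps → no.
K [t=290, t=313] → during → counts.
S [t=54, t=148] → before → no.
Z [t=311, t=401] → during → counts.
Total: 3.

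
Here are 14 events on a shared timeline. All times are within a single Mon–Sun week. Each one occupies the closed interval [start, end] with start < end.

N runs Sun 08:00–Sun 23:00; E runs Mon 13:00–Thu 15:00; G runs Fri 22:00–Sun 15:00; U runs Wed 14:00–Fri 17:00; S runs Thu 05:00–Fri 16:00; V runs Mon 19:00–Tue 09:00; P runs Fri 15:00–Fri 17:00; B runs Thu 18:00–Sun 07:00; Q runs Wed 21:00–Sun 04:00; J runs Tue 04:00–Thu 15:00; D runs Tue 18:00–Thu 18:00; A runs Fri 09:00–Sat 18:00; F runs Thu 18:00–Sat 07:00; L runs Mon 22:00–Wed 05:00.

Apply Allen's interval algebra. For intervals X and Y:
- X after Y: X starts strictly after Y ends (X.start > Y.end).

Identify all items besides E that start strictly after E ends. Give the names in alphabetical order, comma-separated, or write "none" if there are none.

Target E = [Mon 13:00, Thu 15:00].
A [Fri 09:00, Sat 18:00] → after → yes.
B [Thu 18:00, Sun 07:00] → after → yes.
D [Tue 18:00, Thu 18:00] → overlapped-by → no.
F [Thu 18:00, Sat 07:00] → after → yes.
G [Fri 22:00, Sun 15:00] → after → yes.
J [Tue 04:00, Thu 15:00] → finishes → no.
L [Mon 22:00, Wed 05:00] → during → no.
N [Sun 08:00, Sun 23:00] → after → yes.
P [Fri 15:00, Fri 17:00] → after → yes.
Q [Wed 21:00, Sun 04:00] → overlapped-by → no.
S [Thu 05:00, Fri 16:00] → overlapped-by → no.
U [Wed 14:00, Fri 17:00] → overlapped-by → no.
V [Mon 19:00, Tue 09:00] → during → no.
Result: A, B, F, G, N, P.

A, B, F, G, N, P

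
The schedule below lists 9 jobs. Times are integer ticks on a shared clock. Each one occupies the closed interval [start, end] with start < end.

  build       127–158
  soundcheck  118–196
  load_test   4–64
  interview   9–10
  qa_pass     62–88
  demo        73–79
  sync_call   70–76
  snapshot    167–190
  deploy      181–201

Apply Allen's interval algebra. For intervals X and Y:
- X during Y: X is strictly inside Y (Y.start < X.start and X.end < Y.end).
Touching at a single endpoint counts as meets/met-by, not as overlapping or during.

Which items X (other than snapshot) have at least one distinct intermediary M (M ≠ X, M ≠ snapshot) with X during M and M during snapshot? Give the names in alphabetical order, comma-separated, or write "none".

none

Target snapshot = [167, 190].
Intermediaries M with M during snapshot: none.
Union: none.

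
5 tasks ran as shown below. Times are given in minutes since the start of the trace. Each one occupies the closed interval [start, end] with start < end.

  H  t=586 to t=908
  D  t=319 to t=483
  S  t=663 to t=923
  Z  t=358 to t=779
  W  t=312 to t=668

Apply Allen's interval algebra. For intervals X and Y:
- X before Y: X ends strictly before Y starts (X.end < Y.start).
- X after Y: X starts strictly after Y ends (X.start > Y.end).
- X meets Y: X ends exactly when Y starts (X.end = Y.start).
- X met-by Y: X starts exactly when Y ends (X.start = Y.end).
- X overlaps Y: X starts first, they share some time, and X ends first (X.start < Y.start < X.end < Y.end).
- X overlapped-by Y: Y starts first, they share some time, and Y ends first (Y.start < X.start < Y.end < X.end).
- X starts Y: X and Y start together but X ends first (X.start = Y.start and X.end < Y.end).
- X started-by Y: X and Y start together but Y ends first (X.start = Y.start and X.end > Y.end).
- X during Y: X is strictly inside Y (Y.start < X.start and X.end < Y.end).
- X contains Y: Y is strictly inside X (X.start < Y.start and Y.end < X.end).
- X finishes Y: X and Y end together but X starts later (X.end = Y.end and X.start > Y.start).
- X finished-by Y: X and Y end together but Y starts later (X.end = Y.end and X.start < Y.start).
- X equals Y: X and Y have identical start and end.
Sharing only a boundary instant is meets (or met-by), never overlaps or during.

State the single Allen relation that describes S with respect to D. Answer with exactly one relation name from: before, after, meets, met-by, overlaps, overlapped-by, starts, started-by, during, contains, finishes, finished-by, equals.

S = [t=663, t=923]; D = [t=319, t=483].
Compare endpoints: S.start > D.start, S.start > D.end, S.end > D.start, S.end > D.end.
That pattern is 'after'.

after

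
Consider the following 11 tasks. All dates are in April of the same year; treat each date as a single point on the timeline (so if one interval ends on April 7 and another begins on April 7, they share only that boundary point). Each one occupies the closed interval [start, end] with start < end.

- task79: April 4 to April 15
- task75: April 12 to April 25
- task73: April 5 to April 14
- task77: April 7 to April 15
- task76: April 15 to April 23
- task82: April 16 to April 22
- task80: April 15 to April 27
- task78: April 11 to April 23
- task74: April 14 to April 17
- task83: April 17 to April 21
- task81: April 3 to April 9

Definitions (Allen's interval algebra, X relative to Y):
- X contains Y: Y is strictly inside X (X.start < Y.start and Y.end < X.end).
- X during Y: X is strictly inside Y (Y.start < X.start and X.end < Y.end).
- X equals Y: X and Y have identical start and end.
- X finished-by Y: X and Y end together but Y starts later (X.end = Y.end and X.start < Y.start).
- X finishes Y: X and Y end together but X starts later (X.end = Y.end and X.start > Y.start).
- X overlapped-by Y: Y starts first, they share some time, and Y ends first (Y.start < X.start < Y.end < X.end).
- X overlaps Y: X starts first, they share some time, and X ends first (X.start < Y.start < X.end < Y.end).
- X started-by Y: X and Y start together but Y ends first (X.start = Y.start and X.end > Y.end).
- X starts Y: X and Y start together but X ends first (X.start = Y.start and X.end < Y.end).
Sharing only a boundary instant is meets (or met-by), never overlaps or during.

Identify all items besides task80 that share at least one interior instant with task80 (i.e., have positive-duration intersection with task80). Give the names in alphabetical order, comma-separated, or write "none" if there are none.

Target task80 = [April 15, April 27].
task73 [April 5, April 14] → before → no.
task74 [April 14, April 17] → overlaps → yes.
task75 [April 12, April 25] → overlaps → yes.
task76 [April 15, April 23] → starts → yes.
task77 [April 7, April 15] → meets → no.
task78 [April 11, April 23] → overlaps → yes.
task79 [April 4, April 15] → meets → no.
task81 [April 3, April 9] → before → no.
task82 [April 16, April 22] → during → yes.
task83 [April 17, April 21] → during → yes.
Result: task74, task75, task76, task78, task82, task83.

task74, task75, task76, task78, task82, task83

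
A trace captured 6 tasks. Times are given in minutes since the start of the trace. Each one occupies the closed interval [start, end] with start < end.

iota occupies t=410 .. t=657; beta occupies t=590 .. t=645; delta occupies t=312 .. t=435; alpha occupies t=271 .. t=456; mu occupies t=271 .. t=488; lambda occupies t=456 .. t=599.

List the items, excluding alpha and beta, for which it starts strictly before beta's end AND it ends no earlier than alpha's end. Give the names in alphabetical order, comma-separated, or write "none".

iota, lambda, mu

Conditions: its start is strictly before beta's end (X.start < t=645) AND its end is no earlier than alpha's end (X.end >= t=456).
delta: start t=312 < t=645? ✓; end t=435 >= t=456? ✗ → no.
iota: start t=410 < t=645? ✓; end t=657 >= t=456? ✓ → yes.
lambda: start t=456 < t=645? ✓; end t=599 >= t=456? ✓ → yes.
mu: start t=271 < t=645? ✓; end t=488 >= t=456? ✓ → yes.
Result: iota, lambda, mu.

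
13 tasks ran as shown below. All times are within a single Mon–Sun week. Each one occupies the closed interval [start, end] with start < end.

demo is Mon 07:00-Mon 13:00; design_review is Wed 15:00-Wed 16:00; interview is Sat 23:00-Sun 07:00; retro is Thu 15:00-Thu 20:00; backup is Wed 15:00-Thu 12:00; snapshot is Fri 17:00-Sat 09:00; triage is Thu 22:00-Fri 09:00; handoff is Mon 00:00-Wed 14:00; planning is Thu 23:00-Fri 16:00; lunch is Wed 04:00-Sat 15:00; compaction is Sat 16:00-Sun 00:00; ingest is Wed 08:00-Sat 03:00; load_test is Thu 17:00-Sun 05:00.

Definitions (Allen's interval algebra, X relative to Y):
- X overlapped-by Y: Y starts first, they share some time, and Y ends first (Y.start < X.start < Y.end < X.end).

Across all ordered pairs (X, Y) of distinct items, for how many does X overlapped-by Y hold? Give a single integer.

9

Checking all 156 ordered pairs for relation 'overlapped-by'; matching pairs in alphabetical order:
(ingest, handoff): ingest overlapped-by handoff ✓
(interview, compaction): interview overlapped-by compaction ✓
(interview, load_test): interview overlapped-by load_test ✓
(load_test, ingest): load_test overlapped-by ingest ✓
(load_test, lunch): load_test overlapped-by lunch ✓
(load_test, retro): load_test overlapped-by retro ✓
(lunch, handoff): lunch overlapped-by handoff ✓
(planning, triage): planning overlapped-by triage ✓
(snapshot, ingest): snapshot overlapped-by ingest ✓
Count: 9.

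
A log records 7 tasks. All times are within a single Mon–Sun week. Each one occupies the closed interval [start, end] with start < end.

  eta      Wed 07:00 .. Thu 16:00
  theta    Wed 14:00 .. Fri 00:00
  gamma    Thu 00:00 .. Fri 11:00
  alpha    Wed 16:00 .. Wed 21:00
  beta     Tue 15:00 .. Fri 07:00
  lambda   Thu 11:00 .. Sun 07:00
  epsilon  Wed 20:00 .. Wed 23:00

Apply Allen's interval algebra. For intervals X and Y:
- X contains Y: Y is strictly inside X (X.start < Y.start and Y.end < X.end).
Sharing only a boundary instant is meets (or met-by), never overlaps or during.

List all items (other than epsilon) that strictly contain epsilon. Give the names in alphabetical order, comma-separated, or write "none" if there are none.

beta, eta, theta

Target epsilon = [Wed 20:00, Wed 23:00].
alpha [Wed 16:00, Wed 21:00] → overlaps → no.
beta [Tue 15:00, Fri 07:00] → contains → yes.
eta [Wed 07:00, Thu 16:00] → contains → yes.
gamma [Thu 00:00, Fri 11:00] → after → no.
lambda [Thu 11:00, Sun 07:00] → after → no.
theta [Wed 14:00, Fri 00:00] → contains → yes.
Result: beta, eta, theta.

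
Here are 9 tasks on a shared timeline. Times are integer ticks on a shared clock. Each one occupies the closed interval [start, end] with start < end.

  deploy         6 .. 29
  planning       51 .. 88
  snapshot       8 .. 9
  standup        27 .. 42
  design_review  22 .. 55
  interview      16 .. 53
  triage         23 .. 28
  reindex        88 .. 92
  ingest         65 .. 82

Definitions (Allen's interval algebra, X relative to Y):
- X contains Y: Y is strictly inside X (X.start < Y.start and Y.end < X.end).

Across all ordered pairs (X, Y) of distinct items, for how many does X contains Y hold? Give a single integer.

Checking all 72 ordered pairs for relation 'contains'; matching pairs in alphabetical order:
(deploy, snapshot): deploy contains snapshot ✓
(deploy, triage): deploy contains triage ✓
(design_review, standup): design_review contains standup ✓
(design_review, triage): design_review contains triage ✓
(interview, standup): interview contains standup ✓
(interview, triage): interview contains triage ✓
(planning, ingest): planning contains ingest ✓
Count: 7.

7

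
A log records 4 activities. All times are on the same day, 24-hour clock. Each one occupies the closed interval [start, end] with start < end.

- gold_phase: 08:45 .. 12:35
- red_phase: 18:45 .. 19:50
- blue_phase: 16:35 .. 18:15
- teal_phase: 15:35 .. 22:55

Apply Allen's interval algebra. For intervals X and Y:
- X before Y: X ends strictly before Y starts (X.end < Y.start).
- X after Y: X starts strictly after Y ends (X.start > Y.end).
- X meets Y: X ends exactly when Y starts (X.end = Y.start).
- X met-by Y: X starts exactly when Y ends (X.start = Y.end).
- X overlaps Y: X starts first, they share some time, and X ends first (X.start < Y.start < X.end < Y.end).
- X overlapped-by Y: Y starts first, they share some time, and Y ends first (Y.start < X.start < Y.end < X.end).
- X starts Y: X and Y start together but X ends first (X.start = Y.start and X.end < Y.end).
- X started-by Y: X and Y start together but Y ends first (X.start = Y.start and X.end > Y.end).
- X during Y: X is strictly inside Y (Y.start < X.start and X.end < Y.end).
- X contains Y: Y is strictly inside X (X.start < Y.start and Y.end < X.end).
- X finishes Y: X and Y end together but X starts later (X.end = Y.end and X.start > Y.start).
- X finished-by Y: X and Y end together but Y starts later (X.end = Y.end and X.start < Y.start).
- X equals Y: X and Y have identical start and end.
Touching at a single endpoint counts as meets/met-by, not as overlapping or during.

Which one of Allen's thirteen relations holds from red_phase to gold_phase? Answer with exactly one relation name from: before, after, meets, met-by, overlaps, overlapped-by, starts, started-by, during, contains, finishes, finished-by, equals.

red_phase = [18:45, 19:50]; gold_phase = [08:45, 12:35].
Compare endpoints: red_phase.start > gold_phase.start, red_phase.start > gold_phase.end, red_phase.end > gold_phase.start, red_phase.end > gold_phase.end.
That pattern is 'after'.

after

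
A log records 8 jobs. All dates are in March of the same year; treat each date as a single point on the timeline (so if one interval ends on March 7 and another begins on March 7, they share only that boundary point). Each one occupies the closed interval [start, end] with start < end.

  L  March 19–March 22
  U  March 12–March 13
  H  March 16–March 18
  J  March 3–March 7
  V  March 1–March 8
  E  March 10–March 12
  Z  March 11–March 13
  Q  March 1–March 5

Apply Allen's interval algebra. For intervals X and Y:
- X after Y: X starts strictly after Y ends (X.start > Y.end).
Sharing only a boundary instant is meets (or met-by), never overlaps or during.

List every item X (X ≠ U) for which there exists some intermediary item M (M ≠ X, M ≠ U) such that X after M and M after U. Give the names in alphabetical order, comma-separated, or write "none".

Target U = [March 12, March 13].
Intermediaries M with M after U: H, L.
Via H — items with X after H: L.
Via L — items with X after L: none.
Union: L.

L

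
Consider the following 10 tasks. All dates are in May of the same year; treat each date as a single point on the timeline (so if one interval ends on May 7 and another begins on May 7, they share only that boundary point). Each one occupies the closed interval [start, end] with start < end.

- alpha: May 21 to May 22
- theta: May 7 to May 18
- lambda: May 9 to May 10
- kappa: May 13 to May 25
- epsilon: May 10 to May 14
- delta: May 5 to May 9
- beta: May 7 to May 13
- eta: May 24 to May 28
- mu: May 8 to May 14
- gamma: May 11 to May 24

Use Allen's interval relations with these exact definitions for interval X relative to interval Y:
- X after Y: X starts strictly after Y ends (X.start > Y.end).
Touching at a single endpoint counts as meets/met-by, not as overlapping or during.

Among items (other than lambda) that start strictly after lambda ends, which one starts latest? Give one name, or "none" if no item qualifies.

Target lambda = [May 9, May 10].
alpha [May 21, May 22] → after → candidate.
beta [May 7, May 13] → contains → excluded.
delta [May 5, May 9] → meets → excluded.
epsilon [May 10, May 14] → met-by → excluded.
eta [May 24, May 28] → after → candidate.
gamma [May 11, May 24] → after → candidate.
kappa [May 13, May 25] → after → candidate.
mu [May 8, May 14] → contains → excluded.
theta [May 7, May 18] → contains → excluded.
Among candidates, latest start is May 24 → eta.

eta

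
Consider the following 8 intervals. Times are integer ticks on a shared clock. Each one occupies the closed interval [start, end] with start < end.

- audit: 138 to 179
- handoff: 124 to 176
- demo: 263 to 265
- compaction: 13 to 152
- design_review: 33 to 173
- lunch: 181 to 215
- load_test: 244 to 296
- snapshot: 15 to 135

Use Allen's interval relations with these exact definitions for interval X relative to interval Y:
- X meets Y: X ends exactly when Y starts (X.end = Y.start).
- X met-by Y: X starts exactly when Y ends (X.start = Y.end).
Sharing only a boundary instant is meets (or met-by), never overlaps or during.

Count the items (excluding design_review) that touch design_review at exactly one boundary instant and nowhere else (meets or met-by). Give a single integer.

Target design_review = [33, 173].
audit [138, 179] → overlapped-by → no.
compaction [13, 152] → overlaps → no.
demo [263, 265] → after → no.
handoff [124, 176] → overlapped-by → no.
load_test [244, 296] → after → no.
lunch [181, 215] → after → no.
snapshot [15, 135] → overlaps → no.
Total: 0.

0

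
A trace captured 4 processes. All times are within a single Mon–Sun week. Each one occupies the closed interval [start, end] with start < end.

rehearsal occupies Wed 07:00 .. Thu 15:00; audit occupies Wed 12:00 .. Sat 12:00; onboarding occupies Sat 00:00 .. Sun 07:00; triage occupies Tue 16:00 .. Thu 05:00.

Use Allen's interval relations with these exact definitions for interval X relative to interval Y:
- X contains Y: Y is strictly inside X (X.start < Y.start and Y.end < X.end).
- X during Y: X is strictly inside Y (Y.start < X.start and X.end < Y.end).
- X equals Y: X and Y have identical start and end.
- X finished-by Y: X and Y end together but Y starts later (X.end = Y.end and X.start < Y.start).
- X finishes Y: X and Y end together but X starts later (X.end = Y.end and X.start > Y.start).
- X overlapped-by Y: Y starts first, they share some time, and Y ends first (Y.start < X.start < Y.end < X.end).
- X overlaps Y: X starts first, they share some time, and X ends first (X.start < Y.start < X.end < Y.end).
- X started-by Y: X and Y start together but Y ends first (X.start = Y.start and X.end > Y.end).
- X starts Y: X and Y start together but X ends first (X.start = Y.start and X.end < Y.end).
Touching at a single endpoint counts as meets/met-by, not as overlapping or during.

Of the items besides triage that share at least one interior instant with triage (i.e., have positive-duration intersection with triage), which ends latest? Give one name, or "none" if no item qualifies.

Target triage = [Tue 16:00, Thu 05:00].
audit [Wed 12:00, Sat 12:00] → overlapped-by → candidate.
onboarding [Sat 00:00, Sun 07:00] → after → excluded.
rehearsal [Wed 07:00, Thu 15:00] → overlapped-by → candidate.
Among candidates, latest end is Sat 12:00 → audit.

audit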